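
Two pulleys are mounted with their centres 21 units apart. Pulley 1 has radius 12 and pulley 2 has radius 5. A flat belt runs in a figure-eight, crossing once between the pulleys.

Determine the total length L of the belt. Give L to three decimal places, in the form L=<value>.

crossed belt: β = asin((r1+r2)/C) = asin(17/21) = 54.0494°
wrap1 = wrap2 = π + 2β = 288.0989°
tangent length = C·cosβ = 12.3288
L = (r1+r2)·wrap + 2·C·cosβ = 17·5.0283 + 2·12.3288 = 110.1383

L=110.138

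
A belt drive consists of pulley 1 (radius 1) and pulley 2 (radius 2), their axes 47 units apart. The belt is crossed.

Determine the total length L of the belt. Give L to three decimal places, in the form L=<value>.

crossed belt: β = asin((r1+r2)/C) = asin(3/47) = 3.6597°
wrap1 = wrap2 = π + 2β = 187.3193°
tangent length = C·cosβ = 46.9042
L = (r1+r2)·wrap + 2·C·cosβ = 3·3.2693 + 2·46.9042 = 103.6163

L=103.616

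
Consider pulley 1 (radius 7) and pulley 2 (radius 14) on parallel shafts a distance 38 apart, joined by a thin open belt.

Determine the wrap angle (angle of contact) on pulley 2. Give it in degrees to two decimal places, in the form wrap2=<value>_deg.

wrap2=201.23_deg

open belt: β = asin((r2−r1)/C) = asin(7/38) = 10.6151°
wrap1 = π − 2β = 158.7698°
wrap2 = π + 2β = 201.2302°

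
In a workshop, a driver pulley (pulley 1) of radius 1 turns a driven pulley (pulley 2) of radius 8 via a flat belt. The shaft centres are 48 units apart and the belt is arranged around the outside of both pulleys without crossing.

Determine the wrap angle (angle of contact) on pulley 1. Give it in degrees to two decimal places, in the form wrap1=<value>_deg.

wrap1=163.23_deg

open belt: β = asin((r2−r1)/C) = asin(7/48) = 8.3855°
wrap1 = π − 2β = 163.2289°
wrap2 = π + 2β = 196.7711°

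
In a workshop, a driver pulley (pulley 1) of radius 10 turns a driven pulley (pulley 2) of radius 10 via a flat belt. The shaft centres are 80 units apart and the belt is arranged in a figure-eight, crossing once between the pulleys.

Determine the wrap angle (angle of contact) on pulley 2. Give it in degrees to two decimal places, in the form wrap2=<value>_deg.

crossed belt: β = asin((r1+r2)/C) = asin(20/80) = 14.4775°
wrap1 = wrap2 = π + 2β = 208.9550°

wrap2=208.96_deg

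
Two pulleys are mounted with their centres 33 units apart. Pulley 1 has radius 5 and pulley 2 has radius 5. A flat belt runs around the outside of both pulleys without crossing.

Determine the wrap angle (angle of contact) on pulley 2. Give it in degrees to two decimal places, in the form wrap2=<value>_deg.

open belt: β = asin((r2−r1)/C) = asin(0/33) = 0.0000°
wrap1 = π − 2β = 180.0000°
wrap2 = π + 2β = 180.0000°

wrap2=180.00_deg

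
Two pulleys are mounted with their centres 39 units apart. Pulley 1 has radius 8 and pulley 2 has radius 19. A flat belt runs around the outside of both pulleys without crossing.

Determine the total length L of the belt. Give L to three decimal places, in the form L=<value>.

open belt: β = asin((r2−r1)/C) = asin(11/39) = 16.3827°
wrap1 = π − 2β = 147.2347°
wrap2 = π + 2β = 212.7653°
tangent length = C·cosβ = 37.4166
L = r1·wrap1 + r2·wrap2 + 2·C·cosβ = 8·2.5697 + 19·3.7135 + 2·37.4166 = 165.9466

L=165.947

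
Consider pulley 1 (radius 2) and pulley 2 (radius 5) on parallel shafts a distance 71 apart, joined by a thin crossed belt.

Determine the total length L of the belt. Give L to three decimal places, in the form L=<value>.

L=164.682

crossed belt: β = asin((r1+r2)/C) = asin(7/71) = 5.6581°
wrap1 = wrap2 = π + 2β = 191.3161°
tangent length = C·cosβ = 70.6541
L = (r1+r2)·wrap + 2·C·cosβ = 7·3.3391 + 2·70.6541 = 164.6819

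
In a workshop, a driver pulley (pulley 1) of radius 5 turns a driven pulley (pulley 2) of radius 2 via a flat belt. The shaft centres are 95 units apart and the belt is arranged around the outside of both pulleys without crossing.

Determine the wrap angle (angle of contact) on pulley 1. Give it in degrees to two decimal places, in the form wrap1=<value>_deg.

open belt: β = asin((r2−r1)/C) = asin(-3/95) = -1.8096°
wrap1 = π − 2β = 183.6193°
wrap2 = π + 2β = 176.3807°

wrap1=183.62_deg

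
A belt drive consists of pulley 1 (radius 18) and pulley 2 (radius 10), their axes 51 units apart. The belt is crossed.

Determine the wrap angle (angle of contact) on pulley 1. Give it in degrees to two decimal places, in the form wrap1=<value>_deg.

wrap1=246.60_deg

crossed belt: β = asin((r1+r2)/C) = asin(28/51) = 33.2998°
wrap1 = wrap2 = π + 2β = 246.5996°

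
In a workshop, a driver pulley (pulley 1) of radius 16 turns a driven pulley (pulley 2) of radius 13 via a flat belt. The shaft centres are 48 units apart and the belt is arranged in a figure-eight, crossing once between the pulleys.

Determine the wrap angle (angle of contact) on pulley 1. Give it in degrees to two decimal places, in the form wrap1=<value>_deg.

crossed belt: β = asin((r1+r2)/C) = asin(29/48) = 37.1689°
wrap1 = wrap2 = π + 2β = 254.3378°

wrap1=254.34_deg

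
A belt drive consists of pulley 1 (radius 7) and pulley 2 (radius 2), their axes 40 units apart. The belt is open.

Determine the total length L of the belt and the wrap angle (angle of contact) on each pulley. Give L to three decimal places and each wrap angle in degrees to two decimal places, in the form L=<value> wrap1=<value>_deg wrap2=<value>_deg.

open belt: β = asin((r2−r1)/C) = asin(-5/40) = -7.1808°
wrap1 = π − 2β = 194.3615°
wrap2 = π + 2β = 165.6385°
tangent length = C·cosβ = 39.6863
L = r1·wrap1 + r2·wrap2 + 2·C·cosβ = 7·3.3922 + 2·2.8909 + 2·39.6863 = 108.9002

L=108.900 wrap1=194.36_deg wrap2=165.64_deg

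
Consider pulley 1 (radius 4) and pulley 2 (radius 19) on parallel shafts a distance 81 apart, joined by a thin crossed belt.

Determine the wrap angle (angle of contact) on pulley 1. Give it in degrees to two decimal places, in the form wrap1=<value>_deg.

crossed belt: β = asin((r1+r2)/C) = asin(23/81) = 16.4961°
wrap1 = wrap2 = π + 2β = 212.9923°

wrap1=212.99_deg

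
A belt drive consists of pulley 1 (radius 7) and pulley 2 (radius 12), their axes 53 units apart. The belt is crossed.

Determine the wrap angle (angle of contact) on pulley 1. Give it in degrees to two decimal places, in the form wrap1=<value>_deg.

crossed belt: β = asin((r1+r2)/C) = asin(19/53) = 21.0075°
wrap1 = wrap2 = π + 2β = 222.0151°

wrap1=222.02_deg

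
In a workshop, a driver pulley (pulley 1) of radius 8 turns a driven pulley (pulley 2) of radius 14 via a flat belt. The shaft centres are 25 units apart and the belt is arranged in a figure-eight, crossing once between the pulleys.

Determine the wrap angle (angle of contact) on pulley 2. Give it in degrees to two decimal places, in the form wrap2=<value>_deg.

wrap2=303.28_deg

crossed belt: β = asin((r1+r2)/C) = asin(22/25) = 61.6424°
wrap1 = wrap2 = π + 2β = 303.2847°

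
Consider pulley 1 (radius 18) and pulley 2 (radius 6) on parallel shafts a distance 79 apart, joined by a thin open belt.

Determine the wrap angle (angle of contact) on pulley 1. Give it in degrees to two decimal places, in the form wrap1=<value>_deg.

wrap1=197.47_deg

open belt: β = asin((r2−r1)/C) = asin(-12/79) = -8.7370°
wrap1 = π − 2β = 197.4740°
wrap2 = π + 2β = 162.5260°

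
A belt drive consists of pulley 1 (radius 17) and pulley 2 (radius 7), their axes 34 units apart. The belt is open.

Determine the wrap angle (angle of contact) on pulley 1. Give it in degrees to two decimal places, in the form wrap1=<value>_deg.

wrap1=214.21_deg

open belt: β = asin((r2−r1)/C) = asin(-10/34) = -17.1046°
wrap1 = π − 2β = 214.2093°
wrap2 = π + 2β = 145.7907°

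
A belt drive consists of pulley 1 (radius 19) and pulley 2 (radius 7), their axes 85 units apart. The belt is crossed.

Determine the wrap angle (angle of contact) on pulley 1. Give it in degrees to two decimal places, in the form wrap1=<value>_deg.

crossed belt: β = asin((r1+r2)/C) = asin(26/85) = 17.8113°
wrap1 = wrap2 = π + 2β = 215.6225°

wrap1=215.62_deg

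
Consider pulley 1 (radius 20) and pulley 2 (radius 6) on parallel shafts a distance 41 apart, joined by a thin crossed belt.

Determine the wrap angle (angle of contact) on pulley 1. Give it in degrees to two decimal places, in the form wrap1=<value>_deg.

wrap1=258.71_deg

crossed belt: β = asin((r1+r2)/C) = asin(26/41) = 39.3567°
wrap1 = wrap2 = π + 2β = 258.7134°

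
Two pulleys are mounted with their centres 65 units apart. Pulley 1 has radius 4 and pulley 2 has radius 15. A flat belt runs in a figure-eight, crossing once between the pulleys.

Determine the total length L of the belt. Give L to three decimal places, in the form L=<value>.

L=195.285

crossed belt: β = asin((r1+r2)/C) = asin(19/65) = 16.9962°
wrap1 = wrap2 = π + 2β = 213.9923°
tangent length = C·cosβ = 62.1611
L = (r1+r2)·wrap + 2·C·cosβ = 19·3.7349 + 2·62.1611 = 195.2847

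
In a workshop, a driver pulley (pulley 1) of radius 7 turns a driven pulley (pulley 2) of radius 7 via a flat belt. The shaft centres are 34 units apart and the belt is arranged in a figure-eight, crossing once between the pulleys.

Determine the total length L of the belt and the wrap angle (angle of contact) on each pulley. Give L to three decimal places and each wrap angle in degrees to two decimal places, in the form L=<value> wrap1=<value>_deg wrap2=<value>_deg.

crossed belt: β = asin((r1+r2)/C) = asin(14/34) = 24.3157°
wrap1 = wrap2 = π + 2β = 228.6315°
tangent length = C·cosβ = 30.9839
L = (r1+r2)·wrap + 2·C·cosβ = 14·3.9904 + 2·30.9839 = 117.8329

L=117.833 wrap1=228.63_deg wrap2=228.63_deg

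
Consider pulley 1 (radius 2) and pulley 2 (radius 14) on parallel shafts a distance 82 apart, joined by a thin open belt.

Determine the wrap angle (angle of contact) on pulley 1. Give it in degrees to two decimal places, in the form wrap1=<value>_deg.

wrap1=163.17_deg

open belt: β = asin((r2−r1)/C) = asin(12/82) = 8.4150°
wrap1 = π − 2β = 163.1701°
wrap2 = π + 2β = 196.8299°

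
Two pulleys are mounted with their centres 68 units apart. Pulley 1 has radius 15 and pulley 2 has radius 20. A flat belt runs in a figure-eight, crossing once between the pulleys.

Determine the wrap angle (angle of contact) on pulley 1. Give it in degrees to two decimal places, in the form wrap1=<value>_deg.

wrap1=241.96_deg

crossed belt: β = asin((r1+r2)/C) = asin(35/68) = 30.9778°
wrap1 = wrap2 = π + 2β = 241.9556°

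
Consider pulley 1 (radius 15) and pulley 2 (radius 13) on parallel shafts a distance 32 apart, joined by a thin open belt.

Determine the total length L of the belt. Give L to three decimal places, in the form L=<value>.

L=152.090

open belt: β = asin((r2−r1)/C) = asin(-2/32) = -3.5833°
wrap1 = π − 2β = 187.1666°
wrap2 = π + 2β = 172.8334°
tangent length = C·cosβ = 31.9374
L = r1·wrap1 + r2·wrap2 + 2·C·cosβ = 15·3.2667 + 13·3.0165 + 2·31.9374 = 152.0896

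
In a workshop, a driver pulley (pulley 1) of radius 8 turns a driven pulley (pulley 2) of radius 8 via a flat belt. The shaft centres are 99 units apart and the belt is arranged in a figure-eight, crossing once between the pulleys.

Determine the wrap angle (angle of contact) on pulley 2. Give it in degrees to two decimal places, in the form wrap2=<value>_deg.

crossed belt: β = asin((r1+r2)/C) = asin(16/99) = 9.3007°
wrap1 = wrap2 = π + 2β = 198.6014°

wrap2=198.60_deg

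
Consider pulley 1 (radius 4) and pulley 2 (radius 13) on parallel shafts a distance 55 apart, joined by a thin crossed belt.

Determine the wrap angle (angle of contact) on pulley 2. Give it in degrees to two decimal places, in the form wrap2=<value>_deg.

crossed belt: β = asin((r1+r2)/C) = asin(17/55) = 18.0045°
wrap1 = wrap2 = π + 2β = 216.0089°

wrap2=216.01_deg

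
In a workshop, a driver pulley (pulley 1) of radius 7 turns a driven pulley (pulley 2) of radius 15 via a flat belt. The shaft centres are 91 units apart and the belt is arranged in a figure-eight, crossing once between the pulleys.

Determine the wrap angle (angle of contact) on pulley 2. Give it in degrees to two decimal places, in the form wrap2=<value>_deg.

wrap2=207.98_deg

crossed belt: β = asin((r1+r2)/C) = asin(22/91) = 13.9903°
wrap1 = wrap2 = π + 2β = 207.9807°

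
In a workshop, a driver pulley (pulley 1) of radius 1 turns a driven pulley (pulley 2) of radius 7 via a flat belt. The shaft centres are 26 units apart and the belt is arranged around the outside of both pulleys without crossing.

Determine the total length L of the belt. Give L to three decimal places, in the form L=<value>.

L=78.524

open belt: β = asin((r2−r1)/C) = asin(6/26) = 13.3424°
wrap1 = π − 2β = 153.3153°
wrap2 = π + 2β = 206.6847°
tangent length = C·cosβ = 25.2982
L = r1·wrap1 + r2·wrap2 + 2·C·cosβ = 1·2.6759 + 7·3.6073 + 2·25.2982 = 78.5236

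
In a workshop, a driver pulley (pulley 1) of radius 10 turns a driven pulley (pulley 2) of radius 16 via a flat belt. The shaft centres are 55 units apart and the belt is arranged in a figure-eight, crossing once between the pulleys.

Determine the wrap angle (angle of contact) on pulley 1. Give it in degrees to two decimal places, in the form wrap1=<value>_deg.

wrap1=236.42_deg

crossed belt: β = asin((r1+r2)/C) = asin(26/55) = 28.2115°
wrap1 = wrap2 = π + 2β = 236.4230°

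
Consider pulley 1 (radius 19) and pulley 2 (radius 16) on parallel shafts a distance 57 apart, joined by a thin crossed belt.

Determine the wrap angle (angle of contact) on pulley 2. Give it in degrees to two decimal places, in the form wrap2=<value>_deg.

crossed belt: β = asin((r1+r2)/C) = asin(35/57) = 37.8818°
wrap1 = wrap2 = π + 2β = 255.7637°

wrap2=255.76_deg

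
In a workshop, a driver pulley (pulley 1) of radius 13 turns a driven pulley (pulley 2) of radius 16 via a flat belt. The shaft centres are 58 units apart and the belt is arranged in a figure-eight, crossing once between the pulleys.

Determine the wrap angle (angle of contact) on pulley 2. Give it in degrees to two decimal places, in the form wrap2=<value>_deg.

crossed belt: β = asin((r1+r2)/C) = asin(29/58) = 30.0000°
wrap1 = wrap2 = π + 2β = 240.0000°

wrap2=240.00_deg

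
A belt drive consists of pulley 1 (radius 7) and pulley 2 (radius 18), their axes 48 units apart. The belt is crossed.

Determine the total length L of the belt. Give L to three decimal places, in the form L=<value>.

crossed belt: β = asin((r1+r2)/C) = asin(25/48) = 31.3882°
wrap1 = wrap2 = π + 2β = 242.7763°
tangent length = C·cosβ = 40.9756
L = (r1+r2)·wrap + 2·C·cosβ = 25·4.2372 + 2·40.9756 = 187.8824

L=187.882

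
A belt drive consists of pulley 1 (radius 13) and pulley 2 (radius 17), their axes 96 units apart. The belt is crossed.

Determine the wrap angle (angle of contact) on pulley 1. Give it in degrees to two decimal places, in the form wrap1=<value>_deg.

crossed belt: β = asin((r1+r2)/C) = asin(30/96) = 18.2100°
wrap1 = wrap2 = π + 2β = 216.4199°

wrap1=216.42_deg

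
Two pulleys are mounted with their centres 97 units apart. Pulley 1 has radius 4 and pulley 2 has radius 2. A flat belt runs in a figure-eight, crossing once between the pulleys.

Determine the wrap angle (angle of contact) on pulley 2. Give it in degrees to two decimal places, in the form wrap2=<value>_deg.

wrap2=187.09_deg

crossed belt: β = asin((r1+r2)/C) = asin(6/97) = 3.5463°
wrap1 = wrap2 = π + 2β = 187.0927°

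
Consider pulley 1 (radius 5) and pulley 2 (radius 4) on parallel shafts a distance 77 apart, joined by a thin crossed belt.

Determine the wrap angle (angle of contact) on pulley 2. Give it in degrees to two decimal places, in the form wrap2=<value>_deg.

crossed belt: β = asin((r1+r2)/C) = asin(9/77) = 6.7123°
wrap1 = wrap2 = π + 2β = 193.4245°

wrap2=193.42_deg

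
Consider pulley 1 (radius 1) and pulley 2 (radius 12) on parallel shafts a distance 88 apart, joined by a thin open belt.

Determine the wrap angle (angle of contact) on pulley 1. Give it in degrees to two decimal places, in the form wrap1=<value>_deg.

open belt: β = asin((r2−r1)/C) = asin(11/88) = 7.1808°
wrap1 = π − 2β = 165.6385°
wrap2 = π + 2β = 194.3615°

wrap1=165.64_deg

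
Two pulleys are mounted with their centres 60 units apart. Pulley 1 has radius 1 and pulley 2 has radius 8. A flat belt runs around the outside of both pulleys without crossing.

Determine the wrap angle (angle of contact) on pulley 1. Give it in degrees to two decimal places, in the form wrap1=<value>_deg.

open belt: β = asin((r2−r1)/C) = asin(7/60) = 6.6998°
wrap1 = π − 2β = 166.6005°
wrap2 = π + 2β = 193.3995°

wrap1=166.60_deg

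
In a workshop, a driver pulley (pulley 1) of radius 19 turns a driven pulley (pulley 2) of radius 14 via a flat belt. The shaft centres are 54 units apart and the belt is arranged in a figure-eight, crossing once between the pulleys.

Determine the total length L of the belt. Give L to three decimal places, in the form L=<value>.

crossed belt: β = asin((r1+r2)/C) = asin(33/54) = 37.6699°
wrap1 = wrap2 = π + 2β = 255.3398°
tangent length = C·cosβ = 42.7434
L = (r1+r2)·wrap + 2·C·cosβ = 33·4.4565 + 2·42.7434 = 232.5520

L=232.552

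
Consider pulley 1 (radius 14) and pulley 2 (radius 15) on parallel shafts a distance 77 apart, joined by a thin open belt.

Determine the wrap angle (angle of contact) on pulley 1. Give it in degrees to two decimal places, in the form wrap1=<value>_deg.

wrap1=178.51_deg

open belt: β = asin((r2−r1)/C) = asin(1/77) = 0.7441°
wrap1 = π − 2β = 178.5118°
wrap2 = π + 2β = 181.4882°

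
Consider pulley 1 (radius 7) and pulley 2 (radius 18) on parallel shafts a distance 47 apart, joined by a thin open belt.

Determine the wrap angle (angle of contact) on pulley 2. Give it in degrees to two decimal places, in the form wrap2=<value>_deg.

wrap2=207.07_deg

open belt: β = asin((r2−r1)/C) = asin(11/47) = 13.5352°
wrap1 = π − 2β = 152.9296°
wrap2 = π + 2β = 207.0704°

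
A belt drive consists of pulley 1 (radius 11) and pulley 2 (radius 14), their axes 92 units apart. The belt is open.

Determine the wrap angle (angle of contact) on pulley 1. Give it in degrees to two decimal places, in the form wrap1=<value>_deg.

open belt: β = asin((r2−r1)/C) = asin(3/92) = 1.8687°
wrap1 = π − 2β = 176.2627°
wrap2 = π + 2β = 183.7373°

wrap1=176.26_deg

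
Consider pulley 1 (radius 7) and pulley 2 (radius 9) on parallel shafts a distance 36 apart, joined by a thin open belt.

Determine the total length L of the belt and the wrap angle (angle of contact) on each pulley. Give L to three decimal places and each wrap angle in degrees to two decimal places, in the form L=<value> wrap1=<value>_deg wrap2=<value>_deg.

L=122.377 wrap1=173.63_deg wrap2=186.37_deg

open belt: β = asin((r2−r1)/C) = asin(2/36) = 3.1847°
wrap1 = π − 2β = 173.6305°
wrap2 = π + 2β = 186.3695°
tangent length = C·cosβ = 35.9444
L = r1·wrap1 + r2·wrap2 + 2·C·cosβ = 7·3.0304 + 9·3.2528 + 2·35.9444 = 122.3766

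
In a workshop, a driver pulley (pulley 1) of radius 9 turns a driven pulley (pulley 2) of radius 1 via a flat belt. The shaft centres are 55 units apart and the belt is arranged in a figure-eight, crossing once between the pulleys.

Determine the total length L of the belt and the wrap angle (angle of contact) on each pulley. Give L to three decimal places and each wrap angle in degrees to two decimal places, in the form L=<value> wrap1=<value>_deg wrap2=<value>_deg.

crossed belt: β = asin((r1+r2)/C) = asin(10/55) = 10.4757°
wrap1 = wrap2 = π + 2β = 200.9514°
tangent length = C·cosβ = 54.0833
L = (r1+r2)·wrap + 2·C·cosβ = 10·3.5073 + 2·54.0833 = 143.2392

L=143.239 wrap1=200.95_deg wrap2=200.95_deg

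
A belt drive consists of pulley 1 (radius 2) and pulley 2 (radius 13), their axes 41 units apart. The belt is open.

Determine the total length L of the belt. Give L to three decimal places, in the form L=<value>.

L=132.093

open belt: β = asin((r2−r1)/C) = asin(11/41) = 15.5627°
wrap1 = π − 2β = 148.8746°
wrap2 = π + 2β = 211.1254°
tangent length = C·cosβ = 39.4968
L = r1·wrap1 + r2·wrap2 + 2·C·cosβ = 2·2.5984 + 13·3.6848 + 2·39.4968 = 132.0932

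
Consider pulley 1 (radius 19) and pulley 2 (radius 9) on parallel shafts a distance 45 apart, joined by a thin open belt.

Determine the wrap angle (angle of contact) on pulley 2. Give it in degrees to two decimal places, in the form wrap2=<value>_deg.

wrap2=154.32_deg

open belt: β = asin((r2−r1)/C) = asin(-10/45) = -12.8396°
wrap1 = π − 2β = 205.6792°
wrap2 = π + 2β = 154.3208°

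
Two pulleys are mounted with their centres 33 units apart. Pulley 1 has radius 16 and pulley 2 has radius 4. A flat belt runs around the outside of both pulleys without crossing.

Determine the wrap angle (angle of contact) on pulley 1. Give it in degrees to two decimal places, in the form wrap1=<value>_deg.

open belt: β = asin((r2−r1)/C) = asin(-12/33) = -21.3237°
wrap1 = π − 2β = 222.6474°
wrap2 = π + 2β = 137.3526°

wrap1=222.65_deg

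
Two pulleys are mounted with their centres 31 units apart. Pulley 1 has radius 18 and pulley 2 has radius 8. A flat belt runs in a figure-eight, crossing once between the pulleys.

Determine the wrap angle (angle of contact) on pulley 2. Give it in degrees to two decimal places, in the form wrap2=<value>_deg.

crossed belt: β = asin((r1+r2)/C) = asin(26/31) = 57.0041°
wrap1 = wrap2 = π + 2β = 294.0082°

wrap2=294.01_deg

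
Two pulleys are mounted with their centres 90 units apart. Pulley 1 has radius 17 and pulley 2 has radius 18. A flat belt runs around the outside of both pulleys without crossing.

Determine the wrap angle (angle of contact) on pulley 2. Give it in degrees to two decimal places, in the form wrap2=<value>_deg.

open belt: β = asin((r2−r1)/C) = asin(1/90) = 0.6366°
wrap1 = π − 2β = 178.7267°
wrap2 = π + 2β = 181.2733°

wrap2=181.27_deg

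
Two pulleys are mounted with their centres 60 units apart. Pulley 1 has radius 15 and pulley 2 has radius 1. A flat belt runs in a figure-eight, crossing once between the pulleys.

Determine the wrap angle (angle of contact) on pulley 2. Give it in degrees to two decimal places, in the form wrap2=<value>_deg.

wrap2=210.93_deg

crossed belt: β = asin((r1+r2)/C) = asin(16/60) = 15.4660°
wrap1 = wrap2 = π + 2β = 210.9320°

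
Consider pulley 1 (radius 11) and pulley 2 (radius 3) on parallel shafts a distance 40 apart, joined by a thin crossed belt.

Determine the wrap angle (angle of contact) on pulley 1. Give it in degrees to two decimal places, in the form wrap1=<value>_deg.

crossed belt: β = asin((r1+r2)/C) = asin(14/40) = 20.4873°
wrap1 = wrap2 = π + 2β = 220.9746°

wrap1=220.97_deg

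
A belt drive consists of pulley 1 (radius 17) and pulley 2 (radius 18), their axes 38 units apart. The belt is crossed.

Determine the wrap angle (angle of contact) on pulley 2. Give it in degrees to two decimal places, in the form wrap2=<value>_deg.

crossed belt: β = asin((r1+r2)/C) = asin(35/38) = 67.0805°
wrap1 = wrap2 = π + 2β = 314.1609°

wrap2=314.16_deg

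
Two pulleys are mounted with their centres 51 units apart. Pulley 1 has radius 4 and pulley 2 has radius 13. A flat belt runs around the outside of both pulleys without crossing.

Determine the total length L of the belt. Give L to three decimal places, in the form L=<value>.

open belt: β = asin((r2−r1)/C) = asin(9/51) = 10.1642°
wrap1 = π − 2β = 159.6715°
wrap2 = π + 2β = 200.3285°
tangent length = C·cosβ = 50.1996
L = r1·wrap1 + r2·wrap2 + 2·C·cosβ = 4·2.7868 + 13·3.4964 + 2·50.1996 = 156.9995

L=156.999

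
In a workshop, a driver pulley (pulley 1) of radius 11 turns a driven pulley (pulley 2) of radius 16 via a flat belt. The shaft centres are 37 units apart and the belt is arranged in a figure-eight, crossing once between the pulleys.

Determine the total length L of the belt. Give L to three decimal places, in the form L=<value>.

crossed belt: β = asin((r1+r2)/C) = asin(27/37) = 46.8637°
wrap1 = wrap2 = π + 2β = 273.7275°
tangent length = C·cosβ = 25.2982
L = (r1+r2)·wrap + 2·C·cosβ = 27·4.7774 + 2·25.2982 = 179.5875

L=179.587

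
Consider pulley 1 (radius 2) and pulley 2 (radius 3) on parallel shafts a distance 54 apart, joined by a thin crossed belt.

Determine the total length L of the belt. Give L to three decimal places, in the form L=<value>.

L=124.171

crossed belt: β = asin((r1+r2)/C) = asin(5/54) = 5.3128°
wrap1 = wrap2 = π + 2β = 190.6255°
tangent length = C·cosβ = 53.7680
L = (r1+r2)·wrap + 2·C·cosβ = 5·3.3270 + 2·53.7680 = 124.1713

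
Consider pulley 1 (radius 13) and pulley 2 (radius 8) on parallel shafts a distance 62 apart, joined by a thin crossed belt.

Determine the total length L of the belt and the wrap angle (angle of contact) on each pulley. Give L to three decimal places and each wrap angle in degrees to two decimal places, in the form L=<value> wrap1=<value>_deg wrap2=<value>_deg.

crossed belt: β = asin((r1+r2)/C) = asin(21/62) = 19.7983°
wrap1 = wrap2 = π + 2β = 219.5966°
tangent length = C·cosβ = 58.3352
L = (r1+r2)·wrap + 2·C·cosβ = 21·3.8327 + 2·58.3352 = 197.1568

L=197.157 wrap1=219.60_deg wrap2=219.60_deg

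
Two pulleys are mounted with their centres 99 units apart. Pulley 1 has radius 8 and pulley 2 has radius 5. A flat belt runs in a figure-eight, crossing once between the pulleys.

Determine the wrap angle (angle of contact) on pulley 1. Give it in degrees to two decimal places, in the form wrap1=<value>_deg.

crossed belt: β = asin((r1+r2)/C) = asin(13/99) = 7.5455°
wrap1 = wrap2 = π + 2β = 195.0910°

wrap1=195.09_deg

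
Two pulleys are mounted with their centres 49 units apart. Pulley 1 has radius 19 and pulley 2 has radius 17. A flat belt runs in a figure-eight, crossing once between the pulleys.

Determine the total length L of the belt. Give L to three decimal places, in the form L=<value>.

L=238.996

crossed belt: β = asin((r1+r2)/C) = asin(36/49) = 47.2814°
wrap1 = wrap2 = π + 2β = 274.5627°
tangent length = C·cosβ = 33.2415
L = (r1+r2)·wrap + 2·C·cosβ = 36·4.7920 + 2·33.2415 = 238.9959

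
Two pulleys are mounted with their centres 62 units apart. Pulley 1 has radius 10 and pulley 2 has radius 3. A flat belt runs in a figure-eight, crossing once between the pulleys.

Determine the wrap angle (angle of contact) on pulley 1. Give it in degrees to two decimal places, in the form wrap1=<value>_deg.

wrap1=204.21_deg

crossed belt: β = asin((r1+r2)/C) = asin(13/62) = 12.1034°
wrap1 = wrap2 = π + 2β = 204.2069°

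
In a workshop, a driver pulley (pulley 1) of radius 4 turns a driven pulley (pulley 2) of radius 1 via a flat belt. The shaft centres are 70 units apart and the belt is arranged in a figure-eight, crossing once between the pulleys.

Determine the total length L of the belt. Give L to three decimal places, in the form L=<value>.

L=156.065

crossed belt: β = asin((r1+r2)/C) = asin(5/70) = 4.0960°
wrap1 = wrap2 = π + 2β = 188.1921°
tangent length = C·cosβ = 69.8212
L = (r1+r2)·wrap + 2·C·cosβ = 5·3.2846 + 2·69.8212 = 156.0653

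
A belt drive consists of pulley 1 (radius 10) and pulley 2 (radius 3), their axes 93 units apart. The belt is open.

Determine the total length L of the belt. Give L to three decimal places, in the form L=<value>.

L=227.368

open belt: β = asin((r2−r1)/C) = asin(-7/93) = -4.3167°
wrap1 = π − 2β = 188.6333°
wrap2 = π + 2β = 171.3667°
tangent length = C·cosβ = 92.7362
L = r1·wrap1 + r2·wrap2 + 2·C·cosβ = 10·3.2923 + 3·2.9909 + 2·92.7362 = 227.3678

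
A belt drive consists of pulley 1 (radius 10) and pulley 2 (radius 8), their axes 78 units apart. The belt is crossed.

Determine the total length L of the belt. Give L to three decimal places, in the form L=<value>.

L=216.721

crossed belt: β = asin((r1+r2)/C) = asin(18/78) = 13.3424°
wrap1 = wrap2 = π + 2β = 206.6847°
tangent length = C·cosβ = 75.8947
L = (r1+r2)·wrap + 2·C·cosβ = 18·3.6073 + 2·75.8947 = 216.7212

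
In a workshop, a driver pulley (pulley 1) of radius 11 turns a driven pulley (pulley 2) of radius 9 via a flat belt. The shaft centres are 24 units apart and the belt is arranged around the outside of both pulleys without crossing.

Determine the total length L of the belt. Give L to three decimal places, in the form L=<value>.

open belt: β = asin((r2−r1)/C) = asin(-2/24) = -4.7802°
wrap1 = π − 2β = 189.5604°
wrap2 = π + 2β = 170.4396°
tangent length = C·cosβ = 23.9165
L = r1·wrap1 + r2·wrap2 + 2·C·cosβ = 11·3.3085 + 9·2.9747 + 2·23.9165 = 110.9986

L=110.999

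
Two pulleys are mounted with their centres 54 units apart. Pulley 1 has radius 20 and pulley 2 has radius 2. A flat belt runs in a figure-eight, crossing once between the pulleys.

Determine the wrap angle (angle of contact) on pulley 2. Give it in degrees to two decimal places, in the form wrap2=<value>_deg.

crossed belt: β = asin((r1+r2)/C) = asin(22/54) = 24.0421°
wrap1 = wrap2 = π + 2β = 228.0842°

wrap2=228.08_deg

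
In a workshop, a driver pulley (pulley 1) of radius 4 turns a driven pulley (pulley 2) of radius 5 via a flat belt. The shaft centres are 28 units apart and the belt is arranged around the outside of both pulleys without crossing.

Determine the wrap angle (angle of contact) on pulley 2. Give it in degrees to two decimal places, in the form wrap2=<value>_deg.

wrap2=184.09_deg

open belt: β = asin((r2−r1)/C) = asin(1/28) = 2.0467°
wrap1 = π − 2β = 175.9066°
wrap2 = π + 2β = 184.0934°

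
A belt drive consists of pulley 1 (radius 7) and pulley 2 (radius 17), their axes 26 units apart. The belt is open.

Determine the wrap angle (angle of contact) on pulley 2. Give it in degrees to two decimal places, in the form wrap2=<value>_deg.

open belt: β = asin((r2−r1)/C) = asin(10/26) = 22.6199°
wrap1 = π − 2β = 134.7603°
wrap2 = π + 2β = 225.2397°

wrap2=225.24_deg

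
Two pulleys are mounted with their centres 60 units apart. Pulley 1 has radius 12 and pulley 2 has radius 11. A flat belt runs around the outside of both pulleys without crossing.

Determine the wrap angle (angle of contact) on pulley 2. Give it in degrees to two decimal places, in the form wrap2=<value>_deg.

wrap2=178.09_deg

open belt: β = asin((r2−r1)/C) = asin(-1/60) = -0.9550°
wrap1 = π − 2β = 181.9099°
wrap2 = π + 2β = 178.0901°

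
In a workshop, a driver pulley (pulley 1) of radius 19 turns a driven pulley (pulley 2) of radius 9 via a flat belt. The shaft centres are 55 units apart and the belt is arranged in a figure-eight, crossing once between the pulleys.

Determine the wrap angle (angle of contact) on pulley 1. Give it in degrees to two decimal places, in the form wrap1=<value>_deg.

wrap1=241.21_deg

crossed belt: β = asin((r1+r2)/C) = asin(28/55) = 30.6033°
wrap1 = wrap2 = π + 2β = 241.2066°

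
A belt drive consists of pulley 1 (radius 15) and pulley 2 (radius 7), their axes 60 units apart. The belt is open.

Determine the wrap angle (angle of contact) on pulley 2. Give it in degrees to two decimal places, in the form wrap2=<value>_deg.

wrap2=164.68_deg

open belt: β = asin((r2−r1)/C) = asin(-8/60) = -7.6623°
wrap1 = π − 2β = 195.3245°
wrap2 = π + 2β = 164.6755°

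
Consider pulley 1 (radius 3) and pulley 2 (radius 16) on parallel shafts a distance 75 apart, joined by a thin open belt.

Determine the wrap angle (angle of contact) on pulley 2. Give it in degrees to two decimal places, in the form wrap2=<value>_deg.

open belt: β = asin((r2−r1)/C) = asin(13/75) = 9.9817°
wrap1 = π − 2β = 160.0366°
wrap2 = π + 2β = 199.9634°

wrap2=199.96_deg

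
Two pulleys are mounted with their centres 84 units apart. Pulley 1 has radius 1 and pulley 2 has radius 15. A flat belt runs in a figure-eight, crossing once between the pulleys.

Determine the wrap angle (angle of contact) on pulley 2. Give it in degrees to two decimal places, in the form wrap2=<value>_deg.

wrap2=201.96_deg

crossed belt: β = asin((r1+r2)/C) = asin(16/84) = 10.9806°
wrap1 = wrap2 = π + 2β = 201.9612°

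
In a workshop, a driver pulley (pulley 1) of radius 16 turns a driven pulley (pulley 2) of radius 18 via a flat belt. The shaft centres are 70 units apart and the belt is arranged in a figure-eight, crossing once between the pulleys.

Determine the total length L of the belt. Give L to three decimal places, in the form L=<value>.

crossed belt: β = asin((r1+r2)/C) = asin(34/70) = 29.0593°
wrap1 = wrap2 = π + 2β = 238.1186°
tangent length = C·cosβ = 61.1882
L = (r1+r2)·wrap + 2·C·cosβ = 34·4.1560 + 2·61.1882 = 263.6789

L=263.679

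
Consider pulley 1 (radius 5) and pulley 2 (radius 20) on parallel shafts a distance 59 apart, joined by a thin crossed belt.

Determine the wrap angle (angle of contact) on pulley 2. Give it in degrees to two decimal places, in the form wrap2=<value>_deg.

wrap2=230.14_deg

crossed belt: β = asin((r1+r2)/C) = asin(25/59) = 25.0702°
wrap1 = wrap2 = π + 2β = 230.1405°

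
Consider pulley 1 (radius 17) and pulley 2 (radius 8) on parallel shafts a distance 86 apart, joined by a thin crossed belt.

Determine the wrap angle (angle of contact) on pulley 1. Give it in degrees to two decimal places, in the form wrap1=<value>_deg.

wrap1=213.80_deg

crossed belt: β = asin((r1+r2)/C) = asin(25/86) = 16.8997°
wrap1 = wrap2 = π + 2β = 213.7995°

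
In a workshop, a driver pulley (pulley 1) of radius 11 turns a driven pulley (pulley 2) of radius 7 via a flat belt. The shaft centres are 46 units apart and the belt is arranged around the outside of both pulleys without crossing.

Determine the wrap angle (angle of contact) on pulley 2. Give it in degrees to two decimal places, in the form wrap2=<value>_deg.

wrap2=170.02_deg

open belt: β = asin((r2−r1)/C) = asin(-4/46) = -4.9885°
wrap1 = π − 2β = 189.9771°
wrap2 = π + 2β = 170.0229°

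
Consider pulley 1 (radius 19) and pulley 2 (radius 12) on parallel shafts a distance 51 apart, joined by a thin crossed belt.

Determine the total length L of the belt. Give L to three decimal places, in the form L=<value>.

crossed belt: β = asin((r1+r2)/C) = asin(31/51) = 37.4337°
wrap1 = wrap2 = π + 2β = 254.8674°
tangent length = C·cosβ = 40.4969
L = (r1+r2)·wrap + 2·C·cosβ = 31·4.4483 + 2·40.4969 = 218.8904

L=218.890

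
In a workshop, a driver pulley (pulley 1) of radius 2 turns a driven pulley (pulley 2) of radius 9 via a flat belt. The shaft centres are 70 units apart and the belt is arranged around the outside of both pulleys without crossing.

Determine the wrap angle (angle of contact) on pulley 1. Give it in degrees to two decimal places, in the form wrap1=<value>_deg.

wrap1=168.52_deg

open belt: β = asin((r2−r1)/C) = asin(7/70) = 5.7392°
wrap1 = π − 2β = 168.5217°
wrap2 = π + 2β = 191.4783°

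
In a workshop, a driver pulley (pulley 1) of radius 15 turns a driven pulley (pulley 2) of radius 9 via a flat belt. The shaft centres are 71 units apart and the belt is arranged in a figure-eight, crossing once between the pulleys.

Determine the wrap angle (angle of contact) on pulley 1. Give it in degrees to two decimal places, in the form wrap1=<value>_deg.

wrap1=219.51_deg

crossed belt: β = asin((r1+r2)/C) = asin(24/71) = 19.7568°
wrap1 = wrap2 = π + 2β = 219.5136°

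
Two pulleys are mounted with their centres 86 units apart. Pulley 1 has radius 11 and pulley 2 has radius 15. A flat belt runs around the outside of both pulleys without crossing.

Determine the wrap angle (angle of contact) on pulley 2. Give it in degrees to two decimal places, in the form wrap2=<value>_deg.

wrap2=185.33_deg

open belt: β = asin((r2−r1)/C) = asin(4/86) = 2.6659°
wrap1 = π − 2β = 174.6682°
wrap2 = π + 2β = 185.3318°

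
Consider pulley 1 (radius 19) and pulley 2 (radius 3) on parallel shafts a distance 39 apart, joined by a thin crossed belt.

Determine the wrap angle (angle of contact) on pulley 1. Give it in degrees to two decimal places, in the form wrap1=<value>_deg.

crossed belt: β = asin((r1+r2)/C) = asin(22/39) = 34.3400°
wrap1 = wrap2 = π + 2β = 248.6800°

wrap1=248.68_deg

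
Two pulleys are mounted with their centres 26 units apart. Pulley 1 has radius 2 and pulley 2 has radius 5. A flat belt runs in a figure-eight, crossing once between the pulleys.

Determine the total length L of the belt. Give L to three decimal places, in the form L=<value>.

L=75.887

crossed belt: β = asin((r1+r2)/C) = asin(7/26) = 15.6185°
wrap1 = wrap2 = π + 2β = 211.2370°
tangent length = C·cosβ = 25.0400
L = (r1+r2)·wrap + 2·C·cosβ = 7·3.6868 + 2·25.0400 = 75.8874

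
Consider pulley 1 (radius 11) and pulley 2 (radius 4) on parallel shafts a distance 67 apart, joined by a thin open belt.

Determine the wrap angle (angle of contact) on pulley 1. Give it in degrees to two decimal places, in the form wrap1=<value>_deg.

open belt: β = asin((r2−r1)/C) = asin(-7/67) = -5.9971°
wrap1 = π − 2β = 191.9941°
wrap2 = π + 2β = 168.0059°

wrap1=191.99_deg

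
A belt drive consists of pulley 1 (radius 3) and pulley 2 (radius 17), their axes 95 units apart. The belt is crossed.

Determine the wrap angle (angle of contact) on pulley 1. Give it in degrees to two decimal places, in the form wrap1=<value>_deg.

crossed belt: β = asin((r1+r2)/C) = asin(20/95) = 12.1532°
wrap1 = wrap2 = π + 2β = 204.3064°

wrap1=204.31_deg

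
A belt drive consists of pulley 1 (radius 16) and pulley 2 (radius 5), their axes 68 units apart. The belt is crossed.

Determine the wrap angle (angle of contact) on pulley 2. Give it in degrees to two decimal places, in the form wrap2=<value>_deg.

crossed belt: β = asin((r1+r2)/C) = asin(21/68) = 17.9883°
wrap1 = wrap2 = π + 2β = 215.9767°

wrap2=215.98_deg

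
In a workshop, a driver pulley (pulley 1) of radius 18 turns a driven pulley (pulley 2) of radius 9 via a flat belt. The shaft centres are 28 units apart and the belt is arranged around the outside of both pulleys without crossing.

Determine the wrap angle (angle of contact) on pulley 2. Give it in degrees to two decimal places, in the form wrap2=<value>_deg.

open belt: β = asin((r2−r1)/C) = asin(-9/28) = -18.7493°
wrap1 = π − 2β = 217.4987°
wrap2 = π + 2β = 142.5013°

wrap2=142.50_deg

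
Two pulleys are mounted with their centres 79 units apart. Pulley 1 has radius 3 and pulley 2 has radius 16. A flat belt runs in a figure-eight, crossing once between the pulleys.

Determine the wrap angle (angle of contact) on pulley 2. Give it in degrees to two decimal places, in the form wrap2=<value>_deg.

wrap2=207.83_deg

crossed belt: β = asin((r1+r2)/C) = asin(19/79) = 13.9164°
wrap1 = wrap2 = π + 2β = 207.8329°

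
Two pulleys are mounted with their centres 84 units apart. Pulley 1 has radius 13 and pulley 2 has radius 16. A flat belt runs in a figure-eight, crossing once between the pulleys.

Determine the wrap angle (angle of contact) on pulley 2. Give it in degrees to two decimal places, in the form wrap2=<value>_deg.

wrap2=220.39_deg

crossed belt: β = asin((r1+r2)/C) = asin(29/84) = 20.1963°
wrap1 = wrap2 = π + 2β = 220.3927°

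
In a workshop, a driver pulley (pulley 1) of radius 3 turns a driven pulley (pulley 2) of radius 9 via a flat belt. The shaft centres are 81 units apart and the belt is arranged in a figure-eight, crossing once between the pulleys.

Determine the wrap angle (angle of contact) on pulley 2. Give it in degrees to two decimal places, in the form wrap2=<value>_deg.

wrap2=197.04_deg

crossed belt: β = asin((r1+r2)/C) = asin(12/81) = 8.5196°
wrap1 = wrap2 = π + 2β = 197.0392°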